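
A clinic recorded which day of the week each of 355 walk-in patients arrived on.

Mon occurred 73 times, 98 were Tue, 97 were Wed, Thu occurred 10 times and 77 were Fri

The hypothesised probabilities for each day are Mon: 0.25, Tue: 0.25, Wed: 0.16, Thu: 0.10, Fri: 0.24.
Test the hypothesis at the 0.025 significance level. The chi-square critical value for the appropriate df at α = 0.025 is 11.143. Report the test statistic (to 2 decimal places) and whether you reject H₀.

Expected counts E_i = n·p_i: 355×0.25 = 88.75, 355×0.25 = 88.75, 355×0.16 = 56.8, 355×0.10 = 35.5, 355×0.24 = 85.2.
Mon: (73 − 88.75)²/88.75 = 248.0625/88.75 = 2.795
Tue: (98 − 88.75)²/88.75 = 85.5625/88.75 = 0.964
Wed: (97 − 56.8)²/56.8 = 1616.04/56.8 = 28.451
Thu: (10 − 35.5)²/35.5 = 650.25/35.5 = 18.317
Fri: (77 − 85.2)²/85.2 = 67.24/85.2 = 0.789
Sum = 51.32
df = 4. Since 51.32 > 11.143, we reject H₀.

51.32; reject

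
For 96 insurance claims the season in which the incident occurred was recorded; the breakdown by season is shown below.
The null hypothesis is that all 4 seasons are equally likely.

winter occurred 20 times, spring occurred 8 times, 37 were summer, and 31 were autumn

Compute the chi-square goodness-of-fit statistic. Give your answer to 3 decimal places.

Under H₀ each category has probability 1/4, so each expected count is 96/4 = 24.
cat         O        E   (O−E)²/E
winter     20       24     0.6667
spring      8       24    10.6667
summer     37       24     7.0417
autumn     31       24     2.0417
Sum = 20.417

20.417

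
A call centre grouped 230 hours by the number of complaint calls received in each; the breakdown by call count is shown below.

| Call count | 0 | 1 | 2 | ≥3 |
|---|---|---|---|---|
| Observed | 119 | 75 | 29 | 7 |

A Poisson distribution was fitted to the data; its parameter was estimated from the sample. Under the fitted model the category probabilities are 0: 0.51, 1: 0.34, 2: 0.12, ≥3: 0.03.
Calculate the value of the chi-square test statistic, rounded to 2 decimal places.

0.23

Expected counts E_i = n·p_i: 230×0.51 = 117.3, 230×0.34 = 78.2, 230×0.12 = 27.6, 230×0.03 = 6.9.
χ² = (119−117.3)²/117.3 + (75−78.2)²/78.2 + (29−27.6)²/27.6 + (7−6.9)²/6.9
   = 0.025 + 0.131 + 0.071 + 0.001
Sum = 0.23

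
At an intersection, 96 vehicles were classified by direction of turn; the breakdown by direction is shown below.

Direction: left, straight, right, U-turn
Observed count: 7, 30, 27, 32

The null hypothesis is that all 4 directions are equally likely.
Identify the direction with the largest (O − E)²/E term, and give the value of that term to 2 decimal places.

left, 12.04

Expected count for each of the 4 categories: 96/4 = 24.
χ² = (7−24)²/24 + (30−24)²/24 + (27−24)²/24 + (32−24)²/24
   = 12.042 + 1.500 + 0.375 + 2.667
The largest term is for left: 12.04.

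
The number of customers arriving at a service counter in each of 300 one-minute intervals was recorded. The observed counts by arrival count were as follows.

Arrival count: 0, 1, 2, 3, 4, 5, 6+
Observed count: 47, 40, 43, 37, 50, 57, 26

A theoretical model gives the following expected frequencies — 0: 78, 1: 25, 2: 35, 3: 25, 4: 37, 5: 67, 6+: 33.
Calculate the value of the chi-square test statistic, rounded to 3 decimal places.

cat         O        E   (O−E)²/E
0          47       78    12.3205
1          40       25     9.0000
2          43       35     1.8286
3          37       25     5.7600
4          50       37     4.5676
5          57       67     1.4925
6+         26       33     1.4848
Sum = 36.454

36.454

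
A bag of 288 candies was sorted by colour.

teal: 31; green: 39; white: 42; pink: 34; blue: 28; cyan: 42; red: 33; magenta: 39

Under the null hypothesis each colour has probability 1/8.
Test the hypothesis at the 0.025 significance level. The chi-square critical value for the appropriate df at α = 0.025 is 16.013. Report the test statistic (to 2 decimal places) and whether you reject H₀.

5.33; do not reject

Under H₀ each category has probability 1/8, so each expected count is 288/8 = 36.
teal: (31 − 36)²/36 = 25/36 = 0.694
green: (39 − 36)²/36 = 9/36 = 0.250
white: (42 − 36)²/36 = 36/36 = 1.000
pink: (34 − 36)²/36 = 4/36 = 0.111
blue: (28 − 36)²/36 = 64/36 = 1.778
cyan: (42 − 36)²/36 = 36/36 = 1.000
red: (33 − 36)²/36 = 9/36 = 0.250
magenta: (39 − 36)²/36 = 9/36 = 0.250
Sum = 5.33
df = 7. Since 5.33 < 16.013, we do not reject H₀.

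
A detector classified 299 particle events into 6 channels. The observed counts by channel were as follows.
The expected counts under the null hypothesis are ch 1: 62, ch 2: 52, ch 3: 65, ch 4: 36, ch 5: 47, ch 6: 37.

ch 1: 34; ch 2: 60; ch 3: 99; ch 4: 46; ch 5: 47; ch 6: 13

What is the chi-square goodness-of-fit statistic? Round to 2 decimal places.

50.01

ch 1: (34 − 62)²/62 = 784/62 = 12.645
ch 2: (60 − 52)²/52 = 64/52 = 1.231
ch 3: (99 − 65)²/65 = 1156/65 = 17.785
ch 4: (46 − 36)²/36 = 100/36 = 2.778
ch 5: (47 − 47)²/47 = 0/47 = 0.000
ch 6: (13 − 37)²/37 = 576/37 = 15.568
Sum = 50.01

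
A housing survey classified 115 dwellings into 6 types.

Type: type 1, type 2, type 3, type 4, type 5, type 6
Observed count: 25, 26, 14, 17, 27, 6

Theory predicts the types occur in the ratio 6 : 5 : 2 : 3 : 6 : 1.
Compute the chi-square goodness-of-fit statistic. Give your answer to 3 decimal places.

3.240

Ratio total = 23. Expected counts: 115×6/23 = 30, 115×5/23 = 25, 115×2/23 = 10, 115×3/23 = 15, 115×6/23 = 30, 115×1/23 = 5.
cat         O        E   (O−E)²/E
type 1     25       30     0.8333
type 2     26       25     0.0400
type 3     14       10     1.6000
type 4     17       15     0.2667
type 5     27       30     0.3000
type 6      6        5     0.2000
Sum = 3.240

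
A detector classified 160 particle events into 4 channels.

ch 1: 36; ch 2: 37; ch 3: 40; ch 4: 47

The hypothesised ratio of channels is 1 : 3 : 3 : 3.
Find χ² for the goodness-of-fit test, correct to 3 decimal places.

28.875

Ratio total = 10. Expected counts: 160×1/10 = 16, 160×3/10 = 48, 160×3/10 = 48, 160×3/10 = 48.
χ² = (36−16)²/16 + (37−48)²/48 + (40−48)²/48 + (47−48)²/48
   = 25.0000 + 2.5208 + 1.3333 + 0.0208
Sum = 28.875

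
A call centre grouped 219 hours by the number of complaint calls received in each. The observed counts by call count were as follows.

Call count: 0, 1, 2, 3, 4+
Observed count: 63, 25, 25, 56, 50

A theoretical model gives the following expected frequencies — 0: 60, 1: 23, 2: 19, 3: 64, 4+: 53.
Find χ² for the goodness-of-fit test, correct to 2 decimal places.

3.39

0: (63 − 60)²/60 = 9/60 = 0.150
1: (25 − 23)²/23 = 4/23 = 0.174
2: (25 − 19)²/19 = 36/19 = 1.895
3: (56 − 64)²/64 = 64/64 = 1.000
4+: (50 − 53)²/53 = 9/53 = 0.170
Sum = 3.39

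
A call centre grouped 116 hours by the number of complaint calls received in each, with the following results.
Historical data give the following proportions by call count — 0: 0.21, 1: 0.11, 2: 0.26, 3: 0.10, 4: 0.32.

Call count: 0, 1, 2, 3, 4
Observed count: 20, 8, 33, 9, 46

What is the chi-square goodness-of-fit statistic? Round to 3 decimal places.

5.531

Expected counts E_i = n·p_i: 116×0.21 = 24.36, 116×0.11 = 12.76, 116×0.26 = 30.16, 116×0.10 = 11.6, 116×0.32 = 37.12.
0: (20 − 24.36)²/24.36 = 19.0096/24.36 = 0.7804
1: (8 − 12.76)²/12.76 = 22.6576/12.76 = 1.7757
2: (33 − 30.16)²/30.16 = 8.0656/30.16 = 0.2674
3: (9 − 11.6)²/11.6 = 6.76/11.6 = 0.5828
4: (46 − 37.12)²/37.12 = 78.8544/37.12 = 2.1243
Sum = 5.531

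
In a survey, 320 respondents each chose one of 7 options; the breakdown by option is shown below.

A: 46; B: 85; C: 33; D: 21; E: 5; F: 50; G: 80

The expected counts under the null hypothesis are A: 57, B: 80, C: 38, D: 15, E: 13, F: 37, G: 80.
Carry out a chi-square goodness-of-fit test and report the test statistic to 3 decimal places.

14.984

cat         O        E   (O−E)²/E
A          46       57     2.1228
B          85       80     0.3125
C          33       38     0.6579
D          21       15     2.4000
E           5       13     4.9231
F          50       37     4.5676
G          80       80     0.0000
Sum = 14.984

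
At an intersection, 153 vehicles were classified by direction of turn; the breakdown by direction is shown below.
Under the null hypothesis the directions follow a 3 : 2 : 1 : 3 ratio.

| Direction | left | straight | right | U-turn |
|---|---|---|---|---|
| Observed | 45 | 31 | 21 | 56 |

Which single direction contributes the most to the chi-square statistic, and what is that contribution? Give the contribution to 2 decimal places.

right, 0.94

Ratio total = 9. Expected counts: 153×3/9 = 51, 153×2/9 = 34, 153×1/9 = 17, 153×3/9 = 51.
left: (45 − 51)²/51 = 36/51 = 0.706
straight: (31 − 34)²/34 = 9/34 = 0.265
right: (21 − 17)²/17 = 16/17 = 0.941
U-turn: (56 − 51)²/51 = 25/51 = 0.490
The largest term is for right: 0.94.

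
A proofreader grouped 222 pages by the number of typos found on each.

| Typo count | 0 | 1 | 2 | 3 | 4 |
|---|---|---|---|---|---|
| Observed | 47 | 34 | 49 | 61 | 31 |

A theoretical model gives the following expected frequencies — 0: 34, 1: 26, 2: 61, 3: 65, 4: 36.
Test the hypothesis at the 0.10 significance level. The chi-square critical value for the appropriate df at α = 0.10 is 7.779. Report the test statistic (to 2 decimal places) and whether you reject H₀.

χ² = (47−34)²/34 + (34−26)²/26 + (49−61)²/61 + (61−65)²/65 + (31−36)²/36
   = 4.971 + 2.462 + 2.361 + 0.246 + 0.694
Sum = 10.73
df = 4. Since 10.73 > 7.779, we reject H₀.

10.73; reject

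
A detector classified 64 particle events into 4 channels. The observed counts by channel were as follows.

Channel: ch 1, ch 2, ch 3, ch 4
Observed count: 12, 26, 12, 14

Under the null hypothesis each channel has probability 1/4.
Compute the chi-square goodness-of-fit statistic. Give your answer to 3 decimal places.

8.500

Under H₀ each category has probability 1/4, so each expected count is 64/4 = 16.
ch 1: (12 − 16)²/16 = 16/16 = 1.0000
ch 2: (26 − 16)²/16 = 100/16 = 6.2500
ch 3: (12 − 16)²/16 = 16/16 = 1.0000
ch 4: (14 − 16)²/16 = 4/16 = 0.2500
Sum = 8.500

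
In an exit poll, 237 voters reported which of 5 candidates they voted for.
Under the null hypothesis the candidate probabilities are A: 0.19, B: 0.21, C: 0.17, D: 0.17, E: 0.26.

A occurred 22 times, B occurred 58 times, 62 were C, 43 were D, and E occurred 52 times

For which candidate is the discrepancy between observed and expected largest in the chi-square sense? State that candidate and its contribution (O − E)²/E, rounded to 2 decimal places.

A, 11.78

Expected counts E_i = n·p_i: 237×0.19 = 45.03, 237×0.21 = 49.77, 237×0.17 = 40.29, 237×0.17 = 40.29, 237×0.26 = 61.62.
χ² = (22−45.03)²/45.03 + (58−49.77)²/49.77 + (62−40.29)²/40.29 + (43−40.29)²/40.29 + (52−61.62)²/61.62
   = 11.778 + 1.361 + 11.698 + 0.182 + 1.502
The largest term is for A: 11.78.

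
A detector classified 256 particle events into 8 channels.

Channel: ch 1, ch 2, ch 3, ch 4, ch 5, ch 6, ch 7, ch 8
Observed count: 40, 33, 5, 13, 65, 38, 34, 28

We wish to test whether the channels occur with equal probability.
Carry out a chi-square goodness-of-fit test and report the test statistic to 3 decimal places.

Under H₀ each category has probability 1/8, so each expected count is 256/8 = 32.
cat         O        E   (O−E)²/E
ch 1       40       32     2.0000
ch 2       33       32     0.0313
ch 3        5       32    22.7813
ch 4       13       32    11.2813
ch 5       65       32    34.0313
ch 6       38       32     1.1250
ch 7       34       32     0.1250
ch 8       28       32     0.5000
Sum = 71.875

71.875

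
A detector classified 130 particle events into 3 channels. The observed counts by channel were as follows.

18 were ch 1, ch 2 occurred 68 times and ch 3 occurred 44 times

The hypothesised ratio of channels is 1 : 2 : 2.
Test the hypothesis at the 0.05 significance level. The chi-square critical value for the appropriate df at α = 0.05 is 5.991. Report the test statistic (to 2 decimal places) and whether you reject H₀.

Ratio total = 5. Expected counts: 130×1/5 = 26, 130×2/5 = 52, 130×2/5 = 52.
χ² = (18−26)²/26 + (68−52)²/52 + (44−52)²/52
   = 2.462 + 4.923 + 1.231
Sum = 8.62
df = 2. Since 8.62 > 5.991, we reject H₀.

8.62; reject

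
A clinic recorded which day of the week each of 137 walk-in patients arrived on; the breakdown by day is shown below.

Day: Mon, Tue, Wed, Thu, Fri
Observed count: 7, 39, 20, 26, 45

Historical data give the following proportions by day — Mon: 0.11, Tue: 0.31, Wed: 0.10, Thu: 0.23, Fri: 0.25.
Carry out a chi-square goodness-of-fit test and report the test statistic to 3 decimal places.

Expected counts E_i = n·p_i: 137×0.11 = 15.07, 137×0.31 = 42.47, 137×0.10 = 13.7, 137×0.23 = 31.51, 137×0.25 = 34.25.
Mon: (7 − 15.07)²/15.07 = 65.1249/15.07 = 4.3215
Tue: (39 − 42.47)²/42.47 = 12.0409/42.47 = 0.2835
Wed: (20 − 13.7)²/13.7 = 39.69/13.7 = 2.8971
Thu: (26 − 31.51)²/31.51 = 30.3601/31.51 = 0.9635
Fri: (45 − 34.25)²/34.25 = 115.5625/34.25 = 3.3741
Sum = 11.840

11.840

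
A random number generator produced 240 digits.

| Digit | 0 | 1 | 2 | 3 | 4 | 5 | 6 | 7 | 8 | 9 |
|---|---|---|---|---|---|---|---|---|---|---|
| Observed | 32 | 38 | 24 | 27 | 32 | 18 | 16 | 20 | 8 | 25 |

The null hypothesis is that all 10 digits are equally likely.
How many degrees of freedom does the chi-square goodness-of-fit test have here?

There are k = 10 categories and no parameters were estimated from the data, so df = 10 − 1 = 9.

9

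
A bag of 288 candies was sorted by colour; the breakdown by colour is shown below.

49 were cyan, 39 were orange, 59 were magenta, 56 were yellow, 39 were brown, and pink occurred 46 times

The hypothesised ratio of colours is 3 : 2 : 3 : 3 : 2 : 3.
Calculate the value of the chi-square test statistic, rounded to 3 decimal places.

Ratio total = 16. Expected counts: 288×3/16 = 54, 288×2/16 = 36, 288×3/16 = 54, 288×3/16 = 54, 288×2/16 = 36, 288×3/16 = 54.
cyan: (49 − 54)²/54 = 25/54 = 0.4630
orange: (39 − 36)²/36 = 9/36 = 0.2500
magenta: (59 − 54)²/54 = 25/54 = 0.4630
yellow: (56 − 54)²/54 = 4/54 = 0.0741
brown: (39 − 36)²/36 = 9/36 = 0.2500
pink: (46 − 54)²/54 = 64/54 = 1.1852
Sum = 2.685

2.685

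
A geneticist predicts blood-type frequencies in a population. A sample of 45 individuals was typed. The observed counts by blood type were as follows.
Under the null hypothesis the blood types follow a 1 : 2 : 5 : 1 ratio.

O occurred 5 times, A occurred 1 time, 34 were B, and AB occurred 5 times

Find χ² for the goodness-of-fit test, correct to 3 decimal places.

11.340

Ratio total = 9. Expected counts: 45×1/9 = 5, 45×2/9 = 10, 45×5/9 = 25, 45×1/9 = 5.
O: (5 − 5)²/5 = 0/5 = 0.0000
A: (1 − 10)²/10 = 81/10 = 8.1000
B: (34 − 25)²/25 = 81/25 = 3.2400
AB: (5 − 5)²/5 = 0/5 = 0.0000
Sum = 11.340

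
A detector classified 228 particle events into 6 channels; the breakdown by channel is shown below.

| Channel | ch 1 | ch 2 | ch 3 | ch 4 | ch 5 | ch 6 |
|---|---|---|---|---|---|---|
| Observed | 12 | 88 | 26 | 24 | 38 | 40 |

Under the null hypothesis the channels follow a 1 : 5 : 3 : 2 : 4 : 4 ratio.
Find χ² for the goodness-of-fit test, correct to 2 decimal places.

Ratio total = 19. Expected counts: 228×1/19 = 12, 228×5/19 = 60, 228×3/19 = 36, 228×2/19 = 24, 228×4/19 = 48, 228×4/19 = 48.
cat         O        E   (O−E)²/E
ch 1       12       12      0.000
ch 2       88       60     13.067
ch 3       26       36      2.778
ch 4       24       24      0.000
ch 5       38       48      2.083
ch 6       40       48      1.333
Sum = 19.26

19.26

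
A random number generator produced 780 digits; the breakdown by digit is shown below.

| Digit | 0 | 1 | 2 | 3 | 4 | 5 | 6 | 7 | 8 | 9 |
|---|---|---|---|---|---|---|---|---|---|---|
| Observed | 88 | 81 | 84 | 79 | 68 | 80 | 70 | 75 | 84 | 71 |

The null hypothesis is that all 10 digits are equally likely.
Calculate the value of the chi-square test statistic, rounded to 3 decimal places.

Under H₀ each category has probability 1/10, so each expected count is 780/10 = 78.
0: (88 − 78)²/78 = 100/78 = 1.2821
1: (81 − 78)²/78 = 9/78 = 0.1154
2: (84 − 78)²/78 = 36/78 = 0.4615
3: (79 − 78)²/78 = 1/78 = 0.0128
4: (68 − 78)²/78 = 100/78 = 1.2821
5: (80 − 78)²/78 = 4/78 = 0.0513
6: (70 − 78)²/78 = 64/78 = 0.8205
7: (75 − 78)²/78 = 9/78 = 0.1154
8: (84 − 78)²/78 = 36/78 = 0.4615
9: (71 − 78)²/78 = 49/78 = 0.6282
Sum = 5.231

5.231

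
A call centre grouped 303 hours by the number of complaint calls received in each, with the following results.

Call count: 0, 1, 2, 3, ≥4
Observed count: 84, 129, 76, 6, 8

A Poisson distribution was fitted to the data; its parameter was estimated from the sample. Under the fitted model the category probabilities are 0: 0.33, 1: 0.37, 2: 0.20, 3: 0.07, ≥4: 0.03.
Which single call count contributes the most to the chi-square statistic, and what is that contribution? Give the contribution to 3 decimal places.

3, 10.907

Expected counts E_i = n·p_i: 303×0.33 = 99.99, 303×0.37 = 112.11, 303×0.20 = 60.6, 303×0.07 = 21.21, 303×0.03 = 9.09.
cat         O        E   (O−E)²/E
0          84    99.99     2.5571
1         129   112.11     2.5446
2          76     60.6     3.9135
3           6    21.21    10.9073
≥4          8     9.09     0.1307
The largest term is for 3: 10.907.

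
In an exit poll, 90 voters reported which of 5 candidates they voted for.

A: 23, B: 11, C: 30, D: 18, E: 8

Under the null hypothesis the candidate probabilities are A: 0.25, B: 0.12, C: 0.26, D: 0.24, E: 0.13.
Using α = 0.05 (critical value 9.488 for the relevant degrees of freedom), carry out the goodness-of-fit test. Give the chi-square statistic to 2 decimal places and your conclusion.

3.65; do not reject

Expected counts E_i = n·p_i: 90×0.25 = 22.5, 90×0.12 = 10.8, 90×0.26 = 23.4, 90×0.24 = 21.6, 90×0.13 = 11.7.
χ² = (23−22.5)²/22.5 + (11−10.8)²/10.8 + (30−23.4)²/23.4 + (18−21.6)²/21.6 + (8−11.7)²/11.7
   = 0.011 + 0.004 + 1.862 + 0.600 + 1.170
Sum = 3.65
df = 4. Since 3.65 < 9.488, we do not reject H₀.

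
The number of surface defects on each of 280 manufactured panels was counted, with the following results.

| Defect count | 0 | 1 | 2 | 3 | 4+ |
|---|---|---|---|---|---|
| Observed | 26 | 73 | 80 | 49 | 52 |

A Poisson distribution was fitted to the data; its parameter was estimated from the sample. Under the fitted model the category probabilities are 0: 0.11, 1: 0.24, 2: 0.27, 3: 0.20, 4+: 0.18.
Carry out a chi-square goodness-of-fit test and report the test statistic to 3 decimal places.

Expected counts E_i = n·p_i: 280×0.11 = 30.8, 280×0.24 = 67.2, 280×0.27 = 75.6, 280×0.20 = 56, 280×0.18 = 50.4.
χ² = (26−30.8)²/30.8 + (73−67.2)²/67.2 + (80−75.6)²/75.6 + (49−56)²/56 + (52−50.4)²/50.4
   = 0.7481 + 0.5006 + 0.2561 + 0.8750 + 0.0508
Sum = 2.431

2.431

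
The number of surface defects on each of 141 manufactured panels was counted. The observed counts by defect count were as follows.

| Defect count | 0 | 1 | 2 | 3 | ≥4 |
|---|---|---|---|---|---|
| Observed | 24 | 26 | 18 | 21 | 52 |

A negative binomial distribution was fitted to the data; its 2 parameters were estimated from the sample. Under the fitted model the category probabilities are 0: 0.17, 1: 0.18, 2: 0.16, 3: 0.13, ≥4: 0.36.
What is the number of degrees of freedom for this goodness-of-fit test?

2

There are k = 5 categories and 2 parameters estimated from the data, so df = 5 − 1 − 2 = 2.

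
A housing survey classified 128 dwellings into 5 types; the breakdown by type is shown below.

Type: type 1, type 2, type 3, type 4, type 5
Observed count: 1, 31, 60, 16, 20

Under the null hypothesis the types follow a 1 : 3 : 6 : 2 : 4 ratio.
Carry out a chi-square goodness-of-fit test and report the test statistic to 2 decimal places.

15.67

Ratio total = 16. Expected counts: 128×1/16 = 8, 128×3/16 = 24, 128×6/16 = 48, 128×2/16 = 16, 128×4/16 = 32.
type 1: (1 − 8)²/8 = 49/8 = 6.125
type 2: (31 − 24)²/24 = 49/24 = 2.042
type 3: (60 − 48)²/48 = 144/48 = 3.000
type 4: (16 − 16)²/16 = 0/16 = 0.000
type 5: (20 − 32)²/32 = 144/32 = 4.500
Sum = 15.67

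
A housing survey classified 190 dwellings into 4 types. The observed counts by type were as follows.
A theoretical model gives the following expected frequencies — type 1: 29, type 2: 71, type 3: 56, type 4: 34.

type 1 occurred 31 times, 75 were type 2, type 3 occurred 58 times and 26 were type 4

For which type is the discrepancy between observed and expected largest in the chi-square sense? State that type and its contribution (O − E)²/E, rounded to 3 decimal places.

type 1: (31 − 29)²/29 = 4/29 = 0.1379
type 2: (75 − 71)²/71 = 16/71 = 0.2254
type 3: (58 − 56)²/56 = 4/56 = 0.0714
type 4: (26 − 34)²/34 = 64/34 = 1.8824
The largest term is for type 4: 1.882.

type 4, 1.882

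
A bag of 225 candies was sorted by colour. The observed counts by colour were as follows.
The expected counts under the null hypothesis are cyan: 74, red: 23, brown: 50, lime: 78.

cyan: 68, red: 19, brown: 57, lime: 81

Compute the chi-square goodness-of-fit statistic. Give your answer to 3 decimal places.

2.278

cat         O        E   (O−E)²/E
cyan       68       74     0.4865
red        19       23     0.6957
brown      57       50     0.9800
lime       81       78     0.1154
Sum = 2.278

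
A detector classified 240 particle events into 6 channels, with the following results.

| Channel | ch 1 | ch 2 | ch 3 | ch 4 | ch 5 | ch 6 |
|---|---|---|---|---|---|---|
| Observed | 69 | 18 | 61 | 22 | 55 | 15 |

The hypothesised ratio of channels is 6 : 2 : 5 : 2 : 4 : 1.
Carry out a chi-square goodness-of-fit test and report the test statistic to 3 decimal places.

Ratio total = 20. Expected counts: 240×6/20 = 72, 240×2/20 = 24, 240×5/20 = 60, 240×2/20 = 24, 240×4/20 = 48, 240×1/20 = 12.
χ² = (69−72)²/72 + (18−24)²/24 + (61−60)²/60 + (22−24)²/24 + (55−48)²/48 + (15−12)²/12
   = 0.1250 + 1.5000 + 0.0167 + 0.1667 + 1.0208 + 0.7500
Sum = 3.579

3.579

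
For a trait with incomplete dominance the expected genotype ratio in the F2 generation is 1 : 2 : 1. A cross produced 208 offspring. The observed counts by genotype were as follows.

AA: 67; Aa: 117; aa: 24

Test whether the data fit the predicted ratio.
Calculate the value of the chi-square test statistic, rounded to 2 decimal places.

Ratio total = 4. Expected counts: 208×1/4 = 52, 208×2/4 = 104, 208×1/4 = 52.
AA: (67 − 52)²/52 = 225/52 = 4.327
Aa: (117 − 104)²/104 = 169/104 = 1.625
aa: (24 − 52)²/52 = 784/52 = 15.077
Sum = 21.03

21.03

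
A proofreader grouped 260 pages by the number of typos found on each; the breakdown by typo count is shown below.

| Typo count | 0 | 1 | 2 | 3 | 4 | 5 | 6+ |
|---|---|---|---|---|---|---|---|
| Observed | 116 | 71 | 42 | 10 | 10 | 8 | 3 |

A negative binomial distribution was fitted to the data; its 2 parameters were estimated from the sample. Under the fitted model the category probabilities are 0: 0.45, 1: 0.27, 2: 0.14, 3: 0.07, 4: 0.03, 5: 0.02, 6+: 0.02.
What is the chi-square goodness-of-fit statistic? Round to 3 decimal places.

7.633

Expected counts E_i = n·p_i: 260×0.45 = 117, 260×0.27 = 70.2, 260×0.14 = 36.4, 260×0.07 = 18.2, 260×0.03 = 7.8, 260×0.02 = 5.2, 260×0.02 = 5.2.
0: (116 − 117)²/117 = 1/117 = 0.0085
1: (71 − 70.2)²/70.2 = 0.64/70.2 = 0.0091
2: (42 − 36.4)²/36.4 = 31.36/36.4 = 0.8615
3: (10 − 18.2)²/18.2 = 67.24/18.2 = 3.6945
4: (10 − 7.8)²/7.8 = 4.84/7.8 = 0.6205
5: (8 − 5.2)²/5.2 = 7.84/5.2 = 1.5077
6+: (3 − 5.2)²/5.2 = 4.84/5.2 = 0.9308
Sum = 7.633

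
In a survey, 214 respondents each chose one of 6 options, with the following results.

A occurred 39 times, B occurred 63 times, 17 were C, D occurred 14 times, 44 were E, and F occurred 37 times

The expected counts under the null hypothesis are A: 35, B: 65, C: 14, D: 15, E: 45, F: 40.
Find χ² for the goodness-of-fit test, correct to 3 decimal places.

1.475

χ² = (39−35)²/35 + (63−65)²/65 + (17−14)²/14 + (14−15)²/15 + (44−45)²/45 + (37−40)²/40
   = 0.4571 + 0.0615 + 0.6429 + 0.0667 + 0.0222 + 0.2250
Sum = 1.475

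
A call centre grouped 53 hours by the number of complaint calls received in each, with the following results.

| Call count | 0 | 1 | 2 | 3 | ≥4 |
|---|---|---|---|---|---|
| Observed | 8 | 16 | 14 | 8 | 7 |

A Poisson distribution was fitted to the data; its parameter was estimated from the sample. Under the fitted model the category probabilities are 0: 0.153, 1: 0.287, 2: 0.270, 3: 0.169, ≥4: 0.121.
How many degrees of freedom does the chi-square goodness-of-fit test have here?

There are k = 5 categories and 1 parameter estimated from the data, so df = 5 − 1 − 1 = 3.

3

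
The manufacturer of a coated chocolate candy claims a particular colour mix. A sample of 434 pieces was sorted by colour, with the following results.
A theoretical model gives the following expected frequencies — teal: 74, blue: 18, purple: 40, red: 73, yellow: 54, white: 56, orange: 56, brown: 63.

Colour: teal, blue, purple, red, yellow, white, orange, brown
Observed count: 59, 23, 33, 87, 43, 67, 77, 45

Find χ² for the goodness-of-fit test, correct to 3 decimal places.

cat         O        E   (O−E)²/E
teal       59       74     3.0405
blue       23       18     1.3889
purple     33       40     1.2250
red        87       73     2.6849
yellow     43       54     2.2407
white      67       56     2.1607
orange     77       56     7.8750
brown      45       63     5.1429
Sum = 25.759

25.759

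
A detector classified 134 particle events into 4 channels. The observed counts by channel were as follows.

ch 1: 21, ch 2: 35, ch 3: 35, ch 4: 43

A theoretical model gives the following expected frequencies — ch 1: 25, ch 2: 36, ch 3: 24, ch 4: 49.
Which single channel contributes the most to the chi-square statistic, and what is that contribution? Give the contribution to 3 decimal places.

ch 3, 5.042

ch 1: (21 − 25)²/25 = 16/25 = 0.6400
ch 2: (35 − 36)²/36 = 1/36 = 0.0278
ch 3: (35 − 24)²/24 = 121/24 = 5.0417
ch 4: (43 − 49)²/49 = 36/49 = 0.7347
The largest term is for ch 3: 5.042.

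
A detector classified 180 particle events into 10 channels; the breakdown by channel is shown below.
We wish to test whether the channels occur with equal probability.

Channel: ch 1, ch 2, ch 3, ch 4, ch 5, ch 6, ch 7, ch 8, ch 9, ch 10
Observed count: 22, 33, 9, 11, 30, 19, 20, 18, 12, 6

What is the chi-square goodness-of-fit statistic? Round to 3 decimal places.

38.889

Under H₀ each category has probability 1/10, so each expected count is 180/10 = 18.
cat         O        E   (O−E)²/E
ch 1       22       18     0.8889
ch 2       33       18    12.5000
ch 3        9       18     4.5000
ch 4       11       18     2.7222
ch 5       30       18     8.0000
ch 6       19       18     0.0556
ch 7       20       18     0.2222
ch 8       18       18     0.0000
ch 9       12       18     2.0000
ch 10       6       18     8.0000
Sum = 38.889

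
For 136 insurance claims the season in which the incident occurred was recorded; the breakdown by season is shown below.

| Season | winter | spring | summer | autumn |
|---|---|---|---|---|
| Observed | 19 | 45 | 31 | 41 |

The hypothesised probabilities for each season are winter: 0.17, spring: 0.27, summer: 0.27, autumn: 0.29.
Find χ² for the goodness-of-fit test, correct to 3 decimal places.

Expected counts E_i = n·p_i: 136×0.17 = 23.12, 136×0.27 = 36.72, 136×0.27 = 36.72, 136×0.29 = 39.44.
cat         O        E   (O−E)²/E
winter     19    23.12     0.7342
spring     45    36.72     1.8671
summer     31    36.72     0.8910
autumn     41    39.44     0.0617
Sum = 3.554

3.554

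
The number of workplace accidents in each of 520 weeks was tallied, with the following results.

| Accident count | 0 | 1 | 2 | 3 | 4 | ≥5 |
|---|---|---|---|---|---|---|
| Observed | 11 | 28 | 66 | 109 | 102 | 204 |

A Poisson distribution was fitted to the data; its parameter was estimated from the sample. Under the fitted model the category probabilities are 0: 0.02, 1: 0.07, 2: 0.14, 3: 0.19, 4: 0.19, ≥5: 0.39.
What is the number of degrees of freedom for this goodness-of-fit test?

There are k = 6 categories and 1 parameter estimated from the data, so df = 6 − 1 − 1 = 4.

4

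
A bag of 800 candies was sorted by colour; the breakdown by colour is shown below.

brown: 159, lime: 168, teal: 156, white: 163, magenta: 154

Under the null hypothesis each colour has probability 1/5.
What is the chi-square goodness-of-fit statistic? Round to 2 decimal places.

0.79

Under H₀ each category has probability 1/5, so each expected count is 800/5 = 160.
brown: (159 − 160)²/160 = 1/160 = 0.006
lime: (168 − 160)²/160 = 64/160 = 0.400
teal: (156 − 160)²/160 = 16/160 = 0.100
white: (163 − 160)²/160 = 9/160 = 0.056
magenta: (154 − 160)²/160 = 36/160 = 0.225
Sum = 0.79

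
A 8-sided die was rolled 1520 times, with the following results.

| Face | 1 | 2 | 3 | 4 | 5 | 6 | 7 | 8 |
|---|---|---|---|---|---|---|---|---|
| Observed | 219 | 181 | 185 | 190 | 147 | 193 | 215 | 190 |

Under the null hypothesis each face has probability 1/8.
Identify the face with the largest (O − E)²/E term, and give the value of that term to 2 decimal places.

Expected count for each of the 8 categories: 1520/8 = 190.
1: (219 − 190)²/190 = 841/190 = 4.426
2: (181 − 190)²/190 = 81/190 = 0.426
3: (185 − 190)²/190 = 25/190 = 0.132
4: (190 − 190)²/190 = 0/190 = 0.000
5: (147 − 190)²/190 = 1849/190 = 9.732
6: (193 − 190)²/190 = 9/190 = 0.047
7: (215 − 190)²/190 = 625/190 = 3.289
8: (190 − 190)²/190 = 0/190 = 0.000
The largest term is for 5: 9.73.

5, 9.73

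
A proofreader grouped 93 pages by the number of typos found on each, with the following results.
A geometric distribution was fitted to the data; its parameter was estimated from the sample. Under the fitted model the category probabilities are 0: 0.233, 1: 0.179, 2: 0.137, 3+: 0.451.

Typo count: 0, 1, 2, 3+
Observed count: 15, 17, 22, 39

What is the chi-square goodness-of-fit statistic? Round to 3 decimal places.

8.995

Expected counts E_i = n·p_i: 93×0.233 = 21.669, 93×0.179 = 16.647, 93×0.137 = 12.741, 93×0.451 = 41.943.
0: (15 − 21.669)²/21.669 = 44.475561/21.669 = 2.0525
1: (17 − 16.647)²/16.647 = 0.124609/16.647 = 0.0075
2: (22 − 12.741)²/12.741 = 85.729081/12.741 = 6.7286
3+: (39 − 41.943)²/41.943 = 8.661249/41.943 = 0.2065
Sum = 8.995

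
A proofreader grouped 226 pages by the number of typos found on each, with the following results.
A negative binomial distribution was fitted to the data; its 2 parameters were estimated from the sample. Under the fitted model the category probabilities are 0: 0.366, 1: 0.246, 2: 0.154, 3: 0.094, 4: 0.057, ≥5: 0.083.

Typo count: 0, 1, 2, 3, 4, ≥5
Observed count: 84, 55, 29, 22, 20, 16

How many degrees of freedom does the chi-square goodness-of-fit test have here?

3

There are k = 6 categories and 2 parameters estimated from the data, so df = 6 − 1 − 2 = 3.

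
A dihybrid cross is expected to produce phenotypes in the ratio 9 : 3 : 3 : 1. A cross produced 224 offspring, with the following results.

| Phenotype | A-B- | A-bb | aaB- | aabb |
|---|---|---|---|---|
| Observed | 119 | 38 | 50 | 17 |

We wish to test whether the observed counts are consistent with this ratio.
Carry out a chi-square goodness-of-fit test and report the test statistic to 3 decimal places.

2.937

Ratio total = 16. Expected counts: 224×9/16 = 126, 224×3/16 = 42, 224×3/16 = 42, 224×1/16 = 14.
χ² = (119−126)²/126 + (38−42)²/42 + (50−42)²/42 + (17−14)²/14
   = 0.3889 + 0.3810 + 1.5238 + 0.6429
Sum = 2.937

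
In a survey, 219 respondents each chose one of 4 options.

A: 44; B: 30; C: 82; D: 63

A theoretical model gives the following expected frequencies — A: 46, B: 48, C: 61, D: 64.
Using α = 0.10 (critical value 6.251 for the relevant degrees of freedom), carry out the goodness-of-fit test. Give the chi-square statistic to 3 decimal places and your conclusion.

cat         O        E   (O−E)²/E
A          44       46     0.0870
B          30       48     6.7500
C          82       61     7.2295
D          63       64     0.0156
Sum = 14.082
df = 3. Since 14.082 > 6.251, we reject H₀.

14.082; reject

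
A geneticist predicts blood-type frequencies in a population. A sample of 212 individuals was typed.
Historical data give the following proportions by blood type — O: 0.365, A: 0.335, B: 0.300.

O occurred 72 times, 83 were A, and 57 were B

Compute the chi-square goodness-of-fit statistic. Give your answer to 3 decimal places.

Expected counts E_i = n·p_i: 212×0.365 = 77.38, 212×0.335 = 71.02, 212×0.300 = 63.6.
cat         O        E   (O−E)²/E
O          72    77.38     0.3741
A          83    71.02     2.0208
B          57     63.6     0.6849
Sum = 3.080

3.080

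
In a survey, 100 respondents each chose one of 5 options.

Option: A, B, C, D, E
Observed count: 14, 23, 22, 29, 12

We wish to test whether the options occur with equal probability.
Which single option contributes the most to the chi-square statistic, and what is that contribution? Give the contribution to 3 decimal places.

D, 4.050

Expected count for each of the 5 categories: 100/5 = 20.
χ² = (14−20)²/20 + (23−20)²/20 + (22−20)²/20 + (29−20)²/20 + (12−20)²/20
   = 1.8000 + 0.4500 + 0.2000 + 4.0500 + 3.2000
The largest term is for D: 4.050.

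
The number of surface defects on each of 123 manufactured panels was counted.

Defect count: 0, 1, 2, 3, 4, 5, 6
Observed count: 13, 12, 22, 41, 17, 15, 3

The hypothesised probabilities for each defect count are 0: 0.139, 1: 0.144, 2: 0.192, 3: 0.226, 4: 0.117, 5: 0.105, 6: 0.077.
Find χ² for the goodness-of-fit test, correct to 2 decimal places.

Expected counts E_i = n·p_i: 123×0.139 = 17.097, 123×0.144 = 17.712, 123×0.192 = 23.616, 123×0.226 = 27.798, 123×0.117 = 14.391, 123×0.105 = 12.915, 123×0.077 = 9.471.
0: (13 − 17.097)²/17.097 = 16.785409/17.097 = 0.982
1: (12 − 17.712)²/17.712 = 32.626944/17.712 = 1.842
2: (22 − 23.616)²/23.616 = 2.611456/23.616 = 0.111
3: (41 − 27.798)²/27.798 = 174.292804/27.798 = 6.270
4: (17 − 14.391)²/14.391 = 6.806881/14.391 = 0.473
5: (15 − 12.915)²/12.915 = 4.347225/12.915 = 0.337
6: (3 − 9.471)²/9.471 = 41.873841/9.471 = 4.421
Sum = 14.44

14.44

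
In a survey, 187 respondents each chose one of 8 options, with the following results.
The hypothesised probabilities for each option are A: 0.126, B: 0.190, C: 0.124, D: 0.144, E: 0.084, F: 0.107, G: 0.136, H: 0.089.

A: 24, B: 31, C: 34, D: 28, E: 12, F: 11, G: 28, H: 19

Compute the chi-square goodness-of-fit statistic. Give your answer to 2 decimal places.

11.19

Expected counts E_i = n·p_i: 187×0.126 = 23.562, 187×0.190 = 35.53, 187×0.124 = 23.188, 187×0.144 = 26.928, 187×0.084 = 15.708, 187×0.107 = 20.009, 187×0.136 = 25.432, 187×0.089 = 16.643.
χ² = (24−23.562)²/23.562 + (31−35.53)²/35.53 + (34−23.188)²/23.188 + (28−26.928)²/26.928 + (12−15.708)²/15.708 + (11−20.009)²/20.009 + (28−25.432)²/25.432 + (19−16.643)²/16.643
   = 0.008 + 0.578 + 5.041 + 0.043 + 0.875 + 4.056 + 0.259 + 0.334
Sum = 11.19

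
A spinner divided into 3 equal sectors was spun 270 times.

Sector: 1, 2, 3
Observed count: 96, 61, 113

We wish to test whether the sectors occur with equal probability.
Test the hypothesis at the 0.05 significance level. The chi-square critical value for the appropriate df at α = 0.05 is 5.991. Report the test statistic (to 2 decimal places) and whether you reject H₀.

Under H₀ each category has probability 1/3, so each expected count is 270/3 = 90.
cat         O        E   (O−E)²/E
1          96       90      0.400
2          61       90      9.344
3         113       90      5.878
Sum = 15.62
df = 2. Since 15.62 > 5.991, we reject H₀.

15.62; reject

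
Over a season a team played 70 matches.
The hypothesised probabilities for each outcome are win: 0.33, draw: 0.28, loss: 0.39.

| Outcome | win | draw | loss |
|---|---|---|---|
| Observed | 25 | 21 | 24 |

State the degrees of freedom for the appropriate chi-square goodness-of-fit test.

2

There are k = 3 categories and no parameters were estimated from the data, so df = 3 − 1 = 2.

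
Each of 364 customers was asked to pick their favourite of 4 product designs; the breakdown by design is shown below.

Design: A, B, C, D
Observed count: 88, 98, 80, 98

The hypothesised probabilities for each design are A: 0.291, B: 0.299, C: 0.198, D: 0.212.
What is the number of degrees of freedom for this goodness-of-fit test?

3

There are k = 4 categories and no parameters were estimated from the data, so df = 4 − 1 = 3.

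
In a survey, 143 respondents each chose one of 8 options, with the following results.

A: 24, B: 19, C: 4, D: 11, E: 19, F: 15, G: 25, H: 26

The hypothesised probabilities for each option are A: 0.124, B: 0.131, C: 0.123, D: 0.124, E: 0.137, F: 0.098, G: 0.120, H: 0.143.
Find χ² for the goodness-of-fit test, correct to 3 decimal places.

Expected counts E_i = n·p_i: 143×0.124 = 17.732, 143×0.131 = 18.733, 143×0.123 = 17.589, 143×0.124 = 17.732, 143×0.137 = 19.591, 143×0.098 = 14.014, 143×0.120 = 17.16, 143×0.143 = 20.449.
A: (24 − 17.732)²/17.732 = 39.287824/17.732 = 2.2156
B: (19 − 18.733)²/18.733 = 0.071289/18.733 = 0.0038
C: (4 − 17.589)²/17.589 = 184.660921/17.589 = 10.4987
D: (11 − 17.732)²/17.732 = 45.319824/17.732 = 2.5558
E: (19 − 19.591)²/19.591 = 0.349281/19.591 = 0.0178
F: (15 − 14.014)²/14.014 = 0.972196/14.014 = 0.0694
G: (25 − 17.16)²/17.16 = 61.4656/17.16 = 3.5819
H: (26 − 20.449)²/20.449 = 30.813601/20.449 = 1.5069
Sum = 20.450

20.450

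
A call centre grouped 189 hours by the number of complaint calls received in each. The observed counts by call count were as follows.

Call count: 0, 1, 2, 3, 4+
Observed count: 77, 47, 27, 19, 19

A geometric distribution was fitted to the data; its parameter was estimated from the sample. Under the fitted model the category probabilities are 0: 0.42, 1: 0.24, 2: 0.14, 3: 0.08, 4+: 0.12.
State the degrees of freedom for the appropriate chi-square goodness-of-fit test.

3

There are k = 5 categories and 1 parameter estimated from the data, so df = 5 − 1 − 1 = 3.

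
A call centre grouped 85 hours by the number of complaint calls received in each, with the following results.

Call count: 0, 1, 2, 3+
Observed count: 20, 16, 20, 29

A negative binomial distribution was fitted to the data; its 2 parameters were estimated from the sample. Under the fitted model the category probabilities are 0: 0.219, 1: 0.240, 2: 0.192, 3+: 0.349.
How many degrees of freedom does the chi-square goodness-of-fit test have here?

There are k = 4 categories and 2 parameters estimated from the data, so df = 4 − 1 − 2 = 1.

1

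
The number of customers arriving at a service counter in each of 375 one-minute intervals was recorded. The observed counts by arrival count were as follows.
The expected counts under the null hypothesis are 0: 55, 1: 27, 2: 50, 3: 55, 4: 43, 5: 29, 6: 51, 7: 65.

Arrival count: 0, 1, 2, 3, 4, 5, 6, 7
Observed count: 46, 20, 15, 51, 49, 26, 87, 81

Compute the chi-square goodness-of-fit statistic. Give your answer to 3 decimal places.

58.576

cat         O        E   (O−E)²/E
0          46       55     1.4727
1          20       27     1.8148
2          15       50    24.5000
3          51       55     0.2909
4          49       43     0.8372
5          26       29     0.3103
6          87       51    25.4118
7          81       65     3.9385
Sum = 58.576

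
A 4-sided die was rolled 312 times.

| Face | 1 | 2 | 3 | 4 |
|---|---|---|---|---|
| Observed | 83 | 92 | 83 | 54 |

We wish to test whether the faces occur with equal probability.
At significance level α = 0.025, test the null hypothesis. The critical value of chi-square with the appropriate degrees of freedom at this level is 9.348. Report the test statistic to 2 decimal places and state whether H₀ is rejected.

Under H₀ each category has probability 1/4, so each expected count is 312/4 = 78.
χ² = (83−78)²/78 + (92−78)²/78 + (83−78)²/78 + (54−78)²/78
   = 0.321 + 2.513 + 0.321 + 7.385
Sum = 10.54
df = 3. Since 10.54 > 9.348, we reject H₀.

10.54; reject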